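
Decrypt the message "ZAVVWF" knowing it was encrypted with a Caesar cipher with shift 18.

Step 1: Reverse the shift by subtracting 18 from each letter position.
  Z (position 25) -> position (25-18) mod 26 = 7 -> H
  A (position 0) -> position (0-18) mod 26 = 8 -> I
  V (position 21) -> position (21-18) mod 26 = 3 -> D
  V (position 21) -> position (21-18) mod 26 = 3 -> D
  W (position 22) -> position (22-18) mod 26 = 4 -> E
  F (position 5) -> position (5-18) mod 26 = 13 -> N
Decrypted message: HIDDEN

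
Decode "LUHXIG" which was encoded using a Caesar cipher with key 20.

Step 1: Reverse the shift by subtracting 20 from each letter position.
  L (position 11) -> position (11-20) mod 26 = 17 -> R
  U (position 20) -> position (20-20) mod 26 = 0 -> A
  H (position 7) -> position (7-20) mod 26 = 13 -> N
  X (position 23) -> position (23-20) mod 26 = 3 -> D
  I (position 8) -> position (8-20) mod 26 = 14 -> O
  G (position 6) -> position (6-20) mod 26 = 12 -> M
Decrypted message: RANDOM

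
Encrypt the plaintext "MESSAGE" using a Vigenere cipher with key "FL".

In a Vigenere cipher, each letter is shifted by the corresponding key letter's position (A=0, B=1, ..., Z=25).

Step 1: Repeat key to match plaintext length:
  Plaintext: MESSAGE
  Key:       FLFLFLF
Step 2: Encrypt each letter:
  M(12) + F(5) = (12+5) mod 26 = 17 = R
  E(4) + L(11) = (4+11) mod 26 = 15 = P
  S(18) + F(5) = (18+5) mod 26 = 23 = X
  S(18) + L(11) = (18+11) mod 26 = 3 = D
  A(0) + F(5) = (0+5) mod 26 = 5 = F
  G(6) + L(11) = (6+11) mod 26 = 17 = R
  E(4) + F(5) = (4+5) mod 26 = 9 = J
Ciphertext: RPXDFRJ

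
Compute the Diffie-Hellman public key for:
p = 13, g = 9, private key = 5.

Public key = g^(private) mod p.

Step 1: A = g^a mod p = 9^5 mod 13.
  9^1 mod 13 = 9
  9^2 mod 13 = (9 * 9) mod 13 = 3
  9^3 mod 13 = (3 * 9) mod 13 = 1
  9^4 mod 13 = (1 * 9) mod 13 = 9
  9^5 mod 13 = (9 * 9) mod 13 = 3
Result: A = 3.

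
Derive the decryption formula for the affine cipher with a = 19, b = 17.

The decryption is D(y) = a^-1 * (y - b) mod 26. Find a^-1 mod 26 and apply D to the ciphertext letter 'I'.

Step 1: Find a^-1, the modular inverse of 19 mod 26.
Step 2: We need 19 * a^-1 = 1 (mod 26).
Step 3: 19 * 11 = 209 = 8 * 26 + 1, so a^-1 = 11.
Step 4: D(y) = 11(y - 17) mod 26.
Step 5: Apply to 'I' (y = 8): D(8) = 11 * (8 - 17) mod 26 = 11 * -9 mod 26 = 5 -> 'F'.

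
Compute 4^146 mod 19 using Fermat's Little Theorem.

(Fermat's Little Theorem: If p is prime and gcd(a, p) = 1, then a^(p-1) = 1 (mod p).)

Step 1: Since 19 is prime, by Fermat's Little Theorem: 4^18 = 1 (mod 19).
Step 2: Reduce exponent: 146 mod 18 = 2.
Step 3: So 4^146 = 4^2 (mod 19).
Step 4: 4^2 mod 19 = 16.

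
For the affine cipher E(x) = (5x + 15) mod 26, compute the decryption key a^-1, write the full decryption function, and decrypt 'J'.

Step 1: Find a^-1, the modular inverse of 5 mod 26.
Step 2: We need 5 * a^-1 = 1 (mod 26).
Step 3: 5 * 21 = 105 = 4 * 26 + 1, so a^-1 = 21.
Step 4: D(y) = 21(y - 15) mod 26.
Step 5: Apply to 'J' (y = 9): D(9) = 21 * (9 - 15) mod 26 = 21 * -6 mod 26 = 4 -> 'E'.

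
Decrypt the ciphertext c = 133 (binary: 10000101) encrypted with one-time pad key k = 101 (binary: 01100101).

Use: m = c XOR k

Step 1: XOR ciphertext with key:
  Ciphertext: 10000101
  Key:        01100101
  XOR:        11100000
Step 2: Plaintext = 11100000 = 224 in decimal.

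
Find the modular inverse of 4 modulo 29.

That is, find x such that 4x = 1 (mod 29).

Step 1: We need x such that 4 * x = 1 (mod 29).
Step 2: Using the extended Euclidean algorithm or trial:
  4 * 22 = 88 = 3 * 29 + 1.
Step 3: Since 88 mod 29 = 1, the inverse is x = 22.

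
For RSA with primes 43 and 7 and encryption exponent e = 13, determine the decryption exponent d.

Step 1: n = 43 * 7 = 301.
Step 2: phi(n) = 42 * 6 = 252.
Step 3: Find d such that 13 * d = 1 (mod 252).
Step 4: d = 13^(-1) mod 252 = 97.
Verification: 13 * 97 = 1261 = 5 * 252 + 1.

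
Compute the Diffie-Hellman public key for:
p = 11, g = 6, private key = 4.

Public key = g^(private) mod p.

Step 1: A = g^a mod p = 6^4 mod 11.
  6^1 mod 11 = 6
  6^2 mod 11 = (6 * 6) mod 11 = 3
  6^3 mod 11 = (3 * 6) mod 11 = 7
  6^4 mod 11 = (7 * 6) mod 11 = 9
Result: A = 9.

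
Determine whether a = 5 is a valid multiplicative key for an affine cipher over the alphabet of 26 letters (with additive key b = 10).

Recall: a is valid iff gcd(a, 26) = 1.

Step 1: Compute gcd(5, 26).
Step 2: gcd(5, 26) = 1.
Since gcd = 1, 5 is coprime with 26, so it is a valid key.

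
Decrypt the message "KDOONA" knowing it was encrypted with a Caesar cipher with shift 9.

Step 1: Reverse the shift by subtracting 9 from each letter position.
  K (position 10) -> position (10-9) mod 26 = 1 -> B
  D (position 3) -> position (3-9) mod 26 = 20 -> U
  O (position 14) -> position (14-9) mod 26 = 5 -> F
  O (position 14) -> position (14-9) mod 26 = 5 -> F
  N (position 13) -> position (13-9) mod 26 = 4 -> E
  A (position 0) -> position (0-9) mod 26 = 17 -> R
Decrypted message: BUFFER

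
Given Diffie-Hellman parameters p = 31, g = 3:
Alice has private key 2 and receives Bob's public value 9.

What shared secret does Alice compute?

Step 1: s = B^a mod p = 9^2 mod 31.
  9^1 mod 31 = 9
  9^2 mod 31 = (9 * 9) mod 31 = 19
Result: shared secret = 19.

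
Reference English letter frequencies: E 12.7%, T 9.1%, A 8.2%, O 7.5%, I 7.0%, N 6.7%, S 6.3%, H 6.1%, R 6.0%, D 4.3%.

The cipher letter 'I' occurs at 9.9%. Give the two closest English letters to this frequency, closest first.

Step 1: Observed frequency of 'I' is 9.9%.
Step 2: Compute distances to each reference frequency and sort:
  T (9.1%): difference = 0.8% <-- BEST
  A (8.2%): difference = 1.7% <-- RUNNER-UP
  O (7.5%): difference = 2.4%
  E (12.7%): difference = 2.8%
  I (7.0%): difference = 2.9%
Step 3: Most likely is 'T' (9.1%, diff 0.8%); second most likely is 'A' (8.2%, diff 1.7%).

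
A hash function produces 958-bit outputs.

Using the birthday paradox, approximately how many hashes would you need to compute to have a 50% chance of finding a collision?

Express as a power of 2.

Step 1: The birthday paradox gives collision probability ~50% after sqrt(2^n) = 2^(n/2) hashes.
Step 2: For 958-bit output: 2^(958/2) = 2^479.
Step 3: Approximately 2^479 hash computations needed.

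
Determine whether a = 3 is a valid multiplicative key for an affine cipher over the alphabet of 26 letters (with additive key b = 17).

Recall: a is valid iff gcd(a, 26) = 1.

Step 1: Compute gcd(3, 26).
Step 2: gcd(3, 26) = 1.
Since gcd = 1, 3 is coprime with 26, so it is a valid key.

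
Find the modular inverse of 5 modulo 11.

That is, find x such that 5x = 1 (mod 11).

Step 1: We need x such that 5 * x = 1 (mod 11).
Step 2: Using the extended Euclidean algorithm or trial:
  5 * 9 = 45 = 4 * 11 + 1.
Step 3: Since 45 mod 11 = 1, the inverse is x = 9.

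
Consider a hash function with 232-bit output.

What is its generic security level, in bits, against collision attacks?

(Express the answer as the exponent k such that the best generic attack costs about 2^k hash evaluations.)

Step 1: The hash has a 232-bit output.
Step 2: Collision resistance means it should be infeasible to find any x != y with h(x) = h(y).
By the birthday bound, a generic collision search succeeds after about sqrt(2^232) = 2^(232/2) = 2^116 evaluations.
Step 3: Security level = 116 bits.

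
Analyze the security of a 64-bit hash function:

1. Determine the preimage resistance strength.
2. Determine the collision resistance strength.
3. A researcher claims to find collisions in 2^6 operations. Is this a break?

Step 1: Preimage resistance requires brute-force of 2^64 operations.
Step 2: Collision resistance (birthday bound) = 2^(64/2) = 2^32.
Step 3: The claimed attack costs 2^6 operations.
Step 4: Since 2^6 < 2^32, the claimed attack beats the generic birthday bound, so collision resistance is broken.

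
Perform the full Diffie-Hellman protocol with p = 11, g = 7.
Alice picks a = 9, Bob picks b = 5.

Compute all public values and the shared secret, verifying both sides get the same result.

Step 1: A = g^a mod p = 7^9 mod 11 = 8.
Step 2: B = g^b mod p = 7^5 mod 11 = 10.
Step 3: Alice computes s = B^a mod p = 10^9 mod 11 = 10.
Step 4: Bob computes s = A^b mod p = 8^5 mod 11 = 10.
Both sides agree: shared secret = 10.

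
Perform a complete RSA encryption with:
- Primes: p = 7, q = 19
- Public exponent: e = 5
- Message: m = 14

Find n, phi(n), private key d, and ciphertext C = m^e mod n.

Step 1: n = 7 * 19 = 133.
Step 2: phi(n) = (7-1)(19-1) = 6 * 18 = 108.
Step 3: Find d = 5^(-1) mod 108 = 65.
  Verify: 5 * 65 = 325 = 1 (mod 108).
Step 4: C = 14^5 mod 133 = 105.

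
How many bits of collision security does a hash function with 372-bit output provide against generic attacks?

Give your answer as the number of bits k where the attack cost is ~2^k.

Step 1: The hash has a 372-bit output.
Step 2: Collision resistance means it should be infeasible to find any x != y with h(x) = h(y).
By the birthday bound, a generic collision search succeeds after about sqrt(2^372) = 2^(372/2) = 2^186 evaluations.
Step 3: Security level = 186 bits.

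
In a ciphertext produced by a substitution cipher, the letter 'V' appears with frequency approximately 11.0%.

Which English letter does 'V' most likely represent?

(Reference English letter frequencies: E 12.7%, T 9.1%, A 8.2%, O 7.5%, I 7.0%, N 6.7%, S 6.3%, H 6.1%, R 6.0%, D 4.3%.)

Step 1: The observed frequency is 11.0%.
Step 2: Compare with English frequencies:
  E: 12.7% (difference: 1.7%) <-- closest
  T: 9.1% (difference: 1.9%)
  A: 8.2% (difference: 2.8%)
  O: 7.5% (difference: 3.5%)
  I: 7.0% (difference: 4.0%)
  N: 6.7% (difference: 4.3%)
  S: 6.3% (difference: 4.7%)
  H: 6.1% (difference: 4.9%)
  R: 6.0% (difference: 5.0%)
  D: 4.3% (difference: 6.7%)
Step 3: 'V' most likely represents 'E' (frequency 12.7%).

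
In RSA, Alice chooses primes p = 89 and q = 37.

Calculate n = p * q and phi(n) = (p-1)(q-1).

Step 1: n = p * q = 89 * 37 = 3293.
Step 2: phi(n) = (p-1)(q-1) = 88 * 36 = 3168.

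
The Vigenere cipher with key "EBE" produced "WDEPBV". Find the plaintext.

Step 1: Extend key: EBEEBE
Step 2: Decrypt each letter (c - k) mod 26:
  W(22) - E(4) = (22-4) mod 26 = 18 = S
  D(3) - B(1) = (3-1) mod 26 = 2 = C
  E(4) - E(4) = (4-4) mod 26 = 0 = A
  P(15) - E(4) = (15-4) mod 26 = 11 = L
  B(1) - B(1) = (1-1) mod 26 = 0 = A
  V(21) - E(4) = (21-4) mod 26 = 17 = R
Plaintext: SCALAR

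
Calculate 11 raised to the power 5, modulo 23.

Step 1: Compute 11^5 mod 23 step by step, reducing modulo 23 at each step.
  11^1 mod 23 = 11
  11^2 mod 23 = (11 * 11) mod 23 = 6
  11^3 mod 23 = (6 * 11) mod 23 = 20
  11^4 mod 23 = (20 * 11) mod 23 = 13
  11^5 mod 23 = (13 * 11) mod 23 = 5
Step 2: Result = 5.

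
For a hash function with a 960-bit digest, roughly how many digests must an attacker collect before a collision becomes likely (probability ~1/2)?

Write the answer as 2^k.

Step 1: The birthday paradox gives collision probability ~50% after sqrt(2^n) = 2^(n/2) hashes.
Step 2: For 960-bit output: 2^(960/2) = 2^480.
Step 3: Approximately 2^480 hash computations needed.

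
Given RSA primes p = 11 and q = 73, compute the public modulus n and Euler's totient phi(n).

Step 1: n = p * q = 11 * 73 = 803.
Step 2: phi(n) = (p-1)(q-1) = 10 * 72 = 720.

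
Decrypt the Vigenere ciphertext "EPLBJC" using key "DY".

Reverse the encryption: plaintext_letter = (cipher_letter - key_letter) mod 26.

Step 1: Extend key: DYDYDY
Step 2: Decrypt each letter (c - k) mod 26:
  E(4) - D(3) = (4-3) mod 26 = 1 = B
  P(15) - Y(24) = (15-24) mod 26 = 17 = R
  L(11) - D(3) = (11-3) mod 26 = 8 = I
  B(1) - Y(24) = (1-24) mod 26 = 3 = D
  J(9) - D(3) = (9-3) mod 26 = 6 = G
  C(2) - Y(24) = (2-24) mod 26 = 4 = E
Plaintext: BRIDGE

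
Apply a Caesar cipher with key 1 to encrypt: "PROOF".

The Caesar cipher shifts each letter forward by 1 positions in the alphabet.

Step 1: For each letter, shift forward by 1 positions (mod 26).
  P (position 15) -> position (15+1) mod 26 = 16 -> Q
  R (position 17) -> position (17+1) mod 26 = 18 -> S
  O (position 14) -> position (14+1) mod 26 = 15 -> P
  O (position 14) -> position (14+1) mod 26 = 15 -> P
  F (position 5) -> position (5+1) mod 26 = 6 -> G
Result: QSPPG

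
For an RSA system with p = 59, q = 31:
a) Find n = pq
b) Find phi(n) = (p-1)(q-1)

Step 1: n = p * q = 59 * 31 = 1829.
Step 2: phi(n) = (p-1)(q-1) = 58 * 30 = 1740.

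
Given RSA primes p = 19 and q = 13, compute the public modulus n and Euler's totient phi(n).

Step 1: n = p * q = 19 * 13 = 247.
Step 2: phi(n) = (p-1)(q-1) = 18 * 12 = 216.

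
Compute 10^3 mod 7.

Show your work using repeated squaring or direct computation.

Step 1: Compute 10^3 mod 7 step by step, reducing modulo 7 at each step.
  10^1 mod 7 = 3
  10^2 mod 7 = (3 * 10) mod 7 = 2
  10^3 mod 7 = (2 * 10) mod 7 = 6
Step 2: Result = 6.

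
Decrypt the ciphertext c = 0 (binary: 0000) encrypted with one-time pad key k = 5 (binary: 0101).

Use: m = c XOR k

Step 1: XOR ciphertext with key:
  Ciphertext: 0000
  Key:        0101
  XOR:        0101
Step 2: Plaintext = 0101 = 5 in decimal.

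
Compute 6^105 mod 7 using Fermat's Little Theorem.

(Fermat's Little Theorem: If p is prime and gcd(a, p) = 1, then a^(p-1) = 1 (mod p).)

Step 1: Since 7 is prime, by Fermat's Little Theorem: 6^6 = 1 (mod 7).
Step 2: Reduce exponent: 105 mod 6 = 3.
Step 3: So 6^105 = 6^3 (mod 7).
Step 4: 6^3 mod 7 = 6.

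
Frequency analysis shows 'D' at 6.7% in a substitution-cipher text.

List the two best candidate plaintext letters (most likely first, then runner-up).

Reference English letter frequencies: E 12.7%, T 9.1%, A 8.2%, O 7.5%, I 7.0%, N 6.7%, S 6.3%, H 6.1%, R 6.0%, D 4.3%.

Step 1: Observed frequency of 'D' is 6.7%.
Step 2: Compute distances to each reference frequency and sort:
  N (6.7%): difference = 0.0% <-- BEST
  I (7.0%): difference = 0.3% <-- RUNNER-UP
  S (6.3%): difference = 0.4%
  H (6.1%): difference = 0.6%
  R (6.0%): difference = 0.7%
Step 3: Most likely is 'N' (6.7%, diff 0.0%); second most likely is 'I' (7.0%, diff 0.3%).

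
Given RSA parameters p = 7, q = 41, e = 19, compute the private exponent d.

Step 1: n = 7 * 41 = 287.
Step 2: phi(n) = 6 * 40 = 240.
Step 3: Find d such that 19 * d = 1 (mod 240).
Step 4: d = 19^(-1) mod 240 = 139.
Verification: 19 * 139 = 2641 = 11 * 240 + 1.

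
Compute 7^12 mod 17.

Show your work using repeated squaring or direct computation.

Step 1: Compute 7^12 mod 17 step by step, reducing modulo 17 at each step.
  7^1 mod 17 = 7
  7^2 mod 17 = (7 * 7) mod 17 = 15
  7^3 mod 17 = (15 * 7) mod 17 = 3
  7^4 mod 17 = (3 * 7) mod 17 = 4
  7^5 mod 17 = (4 * 7) mod 17 = 11
  7^6 mod 17 = (11 * 7) mod 17 = 9
  7^7 mod 17 = (9 * 7) mod 17 = 12
  7^8 mod 17 = (12 * 7) mod 17 = 16
  7^9 mod 17 = (16 * 7) mod 17 = 10
  7^10 mod 17 = (10 * 7) mod 17 = 2
  7^11 mod 17 = (2 * 7) mod 17 = 14
  7^12 mod 17 = (14 * 7) mod 17 = 13
Step 2: Result = 13.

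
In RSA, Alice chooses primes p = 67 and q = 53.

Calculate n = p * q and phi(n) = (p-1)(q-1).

Step 1: n = p * q = 67 * 53 = 3551.
Step 2: phi(n) = (p-1)(q-1) = 66 * 52 = 3432.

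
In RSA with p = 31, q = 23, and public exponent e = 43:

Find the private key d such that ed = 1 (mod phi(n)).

Step 1: n = 31 * 23 = 713.
Step 2: phi(n) = 30 * 22 = 660.
Step 3: Find d such that 43 * d = 1 (mod 660).
Step 4: d = 43^(-1) mod 660 = 307.
Verification: 43 * 307 = 13201 = 20 * 660 + 1.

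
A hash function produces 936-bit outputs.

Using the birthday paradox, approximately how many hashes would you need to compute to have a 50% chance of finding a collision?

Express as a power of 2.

Step 1: The birthday paradox gives collision probability ~50% after sqrt(2^n) = 2^(n/2) hashes.
Step 2: For 936-bit output: 2^(936/2) = 2^468.
Step 3: Approximately 2^468 hash computations needed.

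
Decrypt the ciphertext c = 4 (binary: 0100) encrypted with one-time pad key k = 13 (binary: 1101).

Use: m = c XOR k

Step 1: XOR ciphertext with key:
  Ciphertext: 0100
  Key:        1101
  XOR:        1001
Step 2: Plaintext = 1001 = 9 in decimal.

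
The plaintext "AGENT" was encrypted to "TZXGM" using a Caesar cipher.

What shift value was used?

Step 1: Compare first letters: A (position 0) -> T (position 19).
Step 2: Shift = (19 - 0) mod 26 = 19.
The shift value is 19.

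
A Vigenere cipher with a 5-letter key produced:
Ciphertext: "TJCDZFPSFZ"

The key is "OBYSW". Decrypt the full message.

Step 1: Key 'OBYSW' has length 5. Extended key: OBYSWOBYSW
Step 2: Decrypt each position:
  T(19) - O(14) = 5 = F
  J(9) - B(1) = 8 = I
  C(2) - Y(24) = 4 = E
  D(3) - S(18) = 11 = L
  Z(25) - W(22) = 3 = D
  F(5) - O(14) = 17 = R
  P(15) - B(1) = 14 = O
  S(18) - Y(24) = 20 = U
  F(5) - S(18) = 13 = N
  Z(25) - W(22) = 3 = D
Plaintext: FIELDROUND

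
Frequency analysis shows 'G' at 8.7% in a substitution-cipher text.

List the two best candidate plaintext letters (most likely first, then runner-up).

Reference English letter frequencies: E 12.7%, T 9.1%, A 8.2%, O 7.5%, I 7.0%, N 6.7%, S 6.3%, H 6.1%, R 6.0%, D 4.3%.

Step 1: Observed frequency of 'G' is 8.7%.
Step 2: Compute distances to each reference frequency and sort:
  T (9.1%): difference = 0.4% <-- BEST
  A (8.2%): difference = 0.5% <-- RUNNER-UP
  O (7.5%): difference = 1.2%
  I (7.0%): difference = 1.7%
  N (6.7%): difference = 2.0%
Step 3: Most likely is 'T' (9.1%, diff 0.4%); second most likely is 'A' (8.2%, diff 0.5%).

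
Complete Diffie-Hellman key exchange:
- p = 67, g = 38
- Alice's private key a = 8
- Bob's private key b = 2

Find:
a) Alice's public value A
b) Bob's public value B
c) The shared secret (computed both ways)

Step 1: A = g^a mod p = 38^8 mod 67 = 37.
Step 2: B = g^b mod p = 38^2 mod 67 = 37.
Step 3: Alice computes s = B^a mod p = 37^8 mod 67 = 29.
Step 4: Bob computes s = A^b mod p = 37^2 mod 67 = 29.
Both sides agree: shared secret = 29.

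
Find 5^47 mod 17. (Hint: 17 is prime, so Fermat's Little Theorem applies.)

Step 1: Since 17 is prime, by Fermat's Little Theorem: 5^16 = 1 (mod 17).
Step 2: Reduce exponent: 47 mod 16 = 15.
Step 3: So 5^47 = 5^15 (mod 17).
Step 4: 5^15 mod 17 = 7.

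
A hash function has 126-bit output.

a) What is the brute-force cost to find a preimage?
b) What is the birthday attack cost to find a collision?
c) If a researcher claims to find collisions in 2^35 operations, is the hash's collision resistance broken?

Step 1: Preimage resistance requires brute-force of 2^126 operations.
Step 2: Collision resistance (birthday bound) = 2^(126/2) = 2^63.
Step 3: The claimed attack costs 2^35 operations.
Step 4: Since 2^35 < 2^63, the claimed attack beats the generic birthday bound, so collision resistance is broken.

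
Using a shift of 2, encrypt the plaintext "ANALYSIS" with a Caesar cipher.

Step 1: For each letter, shift forward by 2 positions (mod 26).
  A (position 0) -> position (0+2) mod 26 = 2 -> C
  N (position 13) -> position (13+2) mod 26 = 15 -> P
  A (position 0) -> position (0+2) mod 26 = 2 -> C
  L (position 11) -> position (11+2) mod 26 = 13 -> N
  Y (position 24) -> position (24+2) mod 26 = 0 -> A
  S (position 18) -> position (18+2) mod 26 = 20 -> U
  I (position 8) -> position (8+2) mod 26 = 10 -> K
  S (position 18) -> position (18+2) mod 26 = 20 -> U
Result: CPCNAUKU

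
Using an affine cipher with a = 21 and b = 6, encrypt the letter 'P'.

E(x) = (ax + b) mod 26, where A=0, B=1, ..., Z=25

Step 1: Convert 'P' to number: x = 15.
Step 2: E(15) = (21 * 15 + 6) mod 26 = 321 mod 26 = 9.
Step 3: Convert 9 back to letter: J.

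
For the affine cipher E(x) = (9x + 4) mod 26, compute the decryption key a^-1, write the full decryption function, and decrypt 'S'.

Step 1: Find a^-1, the modular inverse of 9 mod 26.
Step 2: We need 9 * a^-1 = 1 (mod 26).
Step 3: 9 * 3 = 27 = 1 * 26 + 1, so a^-1 = 3.
Step 4: D(y) = 3(y - 4) mod 26.
Step 5: Apply to 'S' (y = 18): D(18) = 3 * (18 - 4) mod 26 = 3 * 14 mod 26 = 16 -> 'Q'.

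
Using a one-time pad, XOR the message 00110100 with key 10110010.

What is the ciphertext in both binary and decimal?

Step 1: Write out the XOR operation bit by bit:
  Message: 00110100
  Key:     10110010
  XOR:     10000110
Step 2: Convert to decimal: 10000110 = 134.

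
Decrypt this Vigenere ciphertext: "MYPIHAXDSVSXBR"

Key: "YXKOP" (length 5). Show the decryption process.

Step 1: Key 'YXKOP' has length 5. Extended key: YXKOPYXKOPYXKO
Step 2: Decrypt each position:
  M(12) - Y(24) = 14 = O
  Y(24) - X(23) = 1 = B
  P(15) - K(10) = 5 = F
  I(8) - O(14) = 20 = U
  H(7) - P(15) = 18 = S
  A(0) - Y(24) = 2 = C
  X(23) - X(23) = 0 = A
  D(3) - K(10) = 19 = T
  S(18) - O(14) = 4 = E
  V(21) - P(15) = 6 = G
  S(18) - Y(24) = 20 = U
  X(23) - X(23) = 0 = A
  B(1) - K(10) = 17 = R
  R(17) - O(14) = 3 = D
Plaintext: OBFUSCATEGUARD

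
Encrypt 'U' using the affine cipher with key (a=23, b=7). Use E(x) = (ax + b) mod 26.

Step 1: Convert 'U' to number: x = 20.
Step 2: E(20) = (23 * 20 + 7) mod 26 = 467 mod 26 = 25.
Step 3: Convert 25 back to letter: Z.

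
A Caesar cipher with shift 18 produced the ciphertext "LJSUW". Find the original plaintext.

Step 1: Reverse the shift by subtracting 18 from each letter position.
  L (position 11) -> position (11-18) mod 26 = 19 -> T
  J (position 9) -> position (9-18) mod 26 = 17 -> R
  S (position 18) -> position (18-18) mod 26 = 0 -> A
  U (position 20) -> position (20-18) mod 26 = 2 -> C
  W (position 22) -> position (22-18) mod 26 = 4 -> E
Decrypted message: TRACE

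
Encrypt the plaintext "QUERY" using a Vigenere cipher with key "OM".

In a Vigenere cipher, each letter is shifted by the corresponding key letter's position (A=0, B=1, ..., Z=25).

Step 1: Repeat key to match plaintext length:
  Plaintext: QUERY
  Key:       OMOMO
Step 2: Encrypt each letter:
  Q(16) + O(14) = (16+14) mod 26 = 4 = E
  U(20) + M(12) = (20+12) mod 26 = 6 = G
  E(4) + O(14) = (4+14) mod 26 = 18 = S
  R(17) + M(12) = (17+12) mod 26 = 3 = D
  Y(24) + O(14) = (24+14) mod 26 = 12 = M
Ciphertext: EGSDM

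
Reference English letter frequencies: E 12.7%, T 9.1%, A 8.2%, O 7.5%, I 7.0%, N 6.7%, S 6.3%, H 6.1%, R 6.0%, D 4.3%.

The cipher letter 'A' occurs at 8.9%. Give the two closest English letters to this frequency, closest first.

Step 1: Observed frequency of 'A' is 8.9%.
Step 2: Compute distances to each reference frequency and sort:
  T (9.1%): difference = 0.2% <-- BEST
  A (8.2%): difference = 0.7% <-- RUNNER-UP
  O (7.5%): difference = 1.4%
  I (7.0%): difference = 1.9%
  N (6.7%): difference = 2.2%
Step 3: Most likely is 'T' (9.1%, diff 0.2%); second most likely is 'A' (8.2%, diff 0.7%).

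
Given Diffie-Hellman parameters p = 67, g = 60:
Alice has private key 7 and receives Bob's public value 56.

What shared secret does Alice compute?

Step 1: s = B^a mod p = 56^7 mod 67.
  56^1 mod 67 = 56
  56^2 mod 67 = (56 * 56) mod 67 = 54
  56^3 mod 67 = (54 * 56) mod 67 = 9
  56^4 mod 67 = (9 * 56) mod 67 = 35
  56^5 mod 67 = (35 * 56) mod 67 = 17
  56^6 mod 67 = (17 * 56) mod 67 = 14
  56^7 mod 67 = (14 * 56) mod 67 = 47
Result: shared secret = 47.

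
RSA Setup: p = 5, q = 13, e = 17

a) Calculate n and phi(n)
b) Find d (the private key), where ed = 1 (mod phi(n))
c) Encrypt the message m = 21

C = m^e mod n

Step 1: n = 5 * 13 = 65.
Step 2: phi(n) = (5-1)(13-1) = 4 * 12 = 48.
Step 3: Find d = 17^(-1) mod 48 = 17.
  Verify: 17 * 17 = 289 = 1 (mod 48).
Step 4: C = 21^17 mod 65 = 21.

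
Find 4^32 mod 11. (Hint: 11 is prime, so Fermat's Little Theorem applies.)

Step 1: Since 11 is prime, by Fermat's Little Theorem: 4^10 = 1 (mod 11).
Step 2: Reduce exponent: 32 mod 10 = 2.
Step 3: So 4^32 = 4^2 (mod 11).
Step 4: 4^2 mod 11 = 5.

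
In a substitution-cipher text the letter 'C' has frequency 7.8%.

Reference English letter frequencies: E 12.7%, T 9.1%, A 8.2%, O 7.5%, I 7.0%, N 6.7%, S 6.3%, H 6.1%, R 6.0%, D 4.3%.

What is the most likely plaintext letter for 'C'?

Step 1: The observed frequency is 7.8%.
Step 2: Compare with English frequencies:
  E: 12.7% (difference: 4.9%)
  T: 9.1% (difference: 1.3%)
  A: 8.2% (difference: 0.4%)
  O: 7.5% (difference: 0.3%) <-- closest
  I: 7.0% (difference: 0.8%)
  N: 6.7% (difference: 1.1%)
  S: 6.3% (difference: 1.5%)
  H: 6.1% (difference: 1.7%)
  R: 6.0% (difference: 1.8%)
  D: 4.3% (difference: 3.5%)
Step 3: 'C' most likely represents 'O' (frequency 7.5%).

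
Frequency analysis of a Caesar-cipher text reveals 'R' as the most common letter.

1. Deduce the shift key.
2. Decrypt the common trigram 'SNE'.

Step 1: In English, 'E' is the most frequent letter (12.7%).
Step 2: The most frequent ciphertext letter is 'R' (position 17).
Step 3: Shift = (17 - 4) mod 26 = 13.
Step 4: Decrypt 'SNE' by shifting back 13:
  S -> F
  N -> A
  E -> R
Step 5: 'SNE' decrypts to 'FAR'.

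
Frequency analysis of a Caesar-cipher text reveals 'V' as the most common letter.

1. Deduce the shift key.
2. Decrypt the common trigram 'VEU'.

Step 1: In English, 'E' is the most frequent letter (12.7%).
Step 2: The most frequent ciphertext letter is 'V' (position 21).
Step 3: Shift = (21 - 4) mod 26 = 17.
Step 4: Decrypt 'VEU' by shifting back 17:
  V -> E
  E -> N
  U -> D
Step 5: 'VEU' decrypts to 'END'.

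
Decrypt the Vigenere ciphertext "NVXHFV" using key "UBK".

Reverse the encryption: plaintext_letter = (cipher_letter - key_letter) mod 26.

Step 1: Extend key: UBKUBK
Step 2: Decrypt each letter (c - k) mod 26:
  N(13) - U(20) = (13-20) mod 26 = 19 = T
  V(21) - B(1) = (21-1) mod 26 = 20 = U
  X(23) - K(10) = (23-10) mod 26 = 13 = N
  H(7) - U(20) = (7-20) mod 26 = 13 = N
  F(5) - B(1) = (5-1) mod 26 = 4 = E
  V(21) - K(10) = (21-10) mod 26 = 11 = L
Plaintext: TUNNEL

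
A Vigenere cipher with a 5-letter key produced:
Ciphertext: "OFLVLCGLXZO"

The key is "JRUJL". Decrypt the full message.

Step 1: Key 'JRUJL' has length 5. Extended key: JRUJLJRUJLJ
Step 2: Decrypt each position:
  O(14) - J(9) = 5 = F
  F(5) - R(17) = 14 = O
  L(11) - U(20) = 17 = R
  V(21) - J(9) = 12 = M
  L(11) - L(11) = 0 = A
  C(2) - J(9) = 19 = T
  G(6) - R(17) = 15 = P
  L(11) - U(20) = 17 = R
  X(23) - J(9) = 14 = O
  Z(25) - L(11) = 14 = O
  O(14) - J(9) = 5 = F
Plaintext: FORMATPROOF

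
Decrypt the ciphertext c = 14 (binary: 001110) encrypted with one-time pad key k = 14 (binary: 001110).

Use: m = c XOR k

Step 1: XOR ciphertext with key:
  Ciphertext: 001110
  Key:        001110
  XOR:        000000
Step 2: Plaintext = 000000 = 0 in decimal.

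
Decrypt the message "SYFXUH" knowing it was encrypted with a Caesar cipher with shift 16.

Step 1: Reverse the shift by subtracting 16 from each letter position.
  S (position 18) -> position (18-16) mod 26 = 2 -> C
  Y (position 24) -> position (24-16) mod 26 = 8 -> I
  F (position 5) -> position (5-16) mod 26 = 15 -> P
  X (position 23) -> position (23-16) mod 26 = 7 -> H
  U (position 20) -> position (20-16) mod 26 = 4 -> E
  H (position 7) -> position (7-16) mod 26 = 17 -> R
Decrypted message: CIPHER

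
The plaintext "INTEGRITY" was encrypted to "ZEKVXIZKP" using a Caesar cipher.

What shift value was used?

Step 1: Compare first letters: I (position 8) -> Z (position 25).
Step 2: Shift = (25 - 8) mod 26 = 17.
The shift value is 17.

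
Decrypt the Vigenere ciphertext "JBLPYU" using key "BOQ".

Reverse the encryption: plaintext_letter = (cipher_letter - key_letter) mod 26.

Step 1: Extend key: BOQBOQ
Step 2: Decrypt each letter (c - k) mod 26:
  J(9) - B(1) = (9-1) mod 26 = 8 = I
  B(1) - O(14) = (1-14) mod 26 = 13 = N
  L(11) - Q(16) = (11-16) mod 26 = 21 = V
  P(15) - B(1) = (15-1) mod 26 = 14 = O
  Y(24) - O(14) = (24-14) mod 26 = 10 = K
  U(20) - Q(16) = (20-16) mod 26 = 4 = E
Plaintext: INVOKE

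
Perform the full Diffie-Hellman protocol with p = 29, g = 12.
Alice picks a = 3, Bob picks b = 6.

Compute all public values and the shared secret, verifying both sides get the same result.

Step 1: A = g^a mod p = 12^3 mod 29 = 17.
Step 2: B = g^b mod p = 12^6 mod 29 = 28.
Step 3: Alice computes s = B^a mod p = 28^3 mod 29 = 28.
Step 4: Bob computes s = A^b mod p = 17^6 mod 29 = 28.
Both sides agree: shared secret = 28.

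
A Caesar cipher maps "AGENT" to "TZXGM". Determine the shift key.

Step 1: Compare first letters: A (position 0) -> T (position 19).
Step 2: Shift = (19 - 0) mod 26 = 19.
The shift value is 19.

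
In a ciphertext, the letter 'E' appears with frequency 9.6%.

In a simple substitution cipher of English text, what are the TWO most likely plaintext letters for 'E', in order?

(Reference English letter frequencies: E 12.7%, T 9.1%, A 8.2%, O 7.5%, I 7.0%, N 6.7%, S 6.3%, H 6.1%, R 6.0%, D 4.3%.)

Step 1: Observed frequency of 'E' is 9.6%.
Step 2: Compute distances to each reference frequency and sort:
  T (9.1%): difference = 0.5% <-- BEST
  A (8.2%): difference = 1.4% <-- RUNNER-UP
  O (7.5%): difference = 2.1%
  I (7.0%): difference = 2.6%
  N (6.7%): difference = 2.9%
Step 3: Most likely is 'T' (9.1%, diff 0.5%); second most likely is 'A' (8.2%, diff 1.4%).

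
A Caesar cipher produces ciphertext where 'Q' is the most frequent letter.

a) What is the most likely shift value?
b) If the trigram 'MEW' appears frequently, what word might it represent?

Step 1: In English, 'E' is the most frequent letter (12.7%).
Step 2: The most frequent ciphertext letter is 'Q' (position 16).
Step 3: Shift = (16 - 4) mod 26 = 12.
Step 4: Decrypt 'MEW' by shifting back 12:
  M -> A
  E -> S
  W -> K
Step 5: 'MEW' decrypts to 'ASK'.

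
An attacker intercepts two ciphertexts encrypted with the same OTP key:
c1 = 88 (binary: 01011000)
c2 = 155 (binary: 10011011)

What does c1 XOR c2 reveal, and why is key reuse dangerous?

Step 1: c1 XOR c2 = (m1 XOR k) XOR (m2 XOR k).
Step 2: By XOR associativity/commutativity: = m1 XOR m2 XOR k XOR k = m1 XOR m2.
Step 3: 01011000 XOR 10011011 = 11000011 = 195.
Step 4: The key cancels out! An attacker learns m1 XOR m2 = 195, revealing the relationship between plaintexts.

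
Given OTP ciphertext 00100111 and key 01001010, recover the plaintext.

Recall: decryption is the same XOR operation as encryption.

Step 1: XOR ciphertext with key:
  Ciphertext: 00100111
  Key:        01001010
  XOR:        01101101
Step 2: Plaintext = 01101101 = 109 in decimal.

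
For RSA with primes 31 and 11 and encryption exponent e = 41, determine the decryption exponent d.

Step 1: n = 31 * 11 = 341.
Step 2: phi(n) = 30 * 10 = 300.
Step 3: Find d such that 41 * d = 1 (mod 300).
Step 4: d = 41^(-1) mod 300 = 161.
Verification: 41 * 161 = 6601 = 22 * 300 + 1.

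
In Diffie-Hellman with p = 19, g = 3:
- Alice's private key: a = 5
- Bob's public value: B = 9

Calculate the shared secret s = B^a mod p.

Step 1: s = B^a mod p = 9^5 mod 19.
  9^1 mod 19 = 9
  9^2 mod 19 = (9 * 9) mod 19 = 5
  9^3 mod 19 = (5 * 9) mod 19 = 7
  9^4 mod 19 = (7 * 9) mod 19 = 6
  9^5 mod 19 = (6 * 9) mod 19 = 16
Result: shared secret = 16.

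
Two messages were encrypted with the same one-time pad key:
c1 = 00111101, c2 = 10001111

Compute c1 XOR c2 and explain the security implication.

Step 1: c1 XOR c2 = (m1 XOR k) XOR (m2 XOR k).
Step 2: By XOR associativity/commutativity: = m1 XOR m2 XOR k XOR k = m1 XOR m2.
Step 3: 00111101 XOR 10001111 = 10110010 = 178.
Step 4: The key cancels out! An attacker learns m1 XOR m2 = 178, revealing the relationship between plaintexts.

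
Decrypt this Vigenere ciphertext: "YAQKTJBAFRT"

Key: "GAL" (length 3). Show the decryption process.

Step 1: Key 'GAL' has length 3. Extended key: GALGALGALGA
Step 2: Decrypt each position:
  Y(24) - G(6) = 18 = S
  A(0) - A(0) = 0 = A
  Q(16) - L(11) = 5 = F
  K(10) - G(6) = 4 = E
  T(19) - A(0) = 19 = T
  J(9) - L(11) = 24 = Y
  B(1) - G(6) = 21 = V
  A(0) - A(0) = 0 = A
  F(5) - L(11) = 20 = U
  R(17) - G(6) = 11 = L
  T(19) - A(0) = 19 = T
Plaintext: SAFETYVAULT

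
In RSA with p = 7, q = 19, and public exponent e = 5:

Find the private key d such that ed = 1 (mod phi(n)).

Step 1: n = 7 * 19 = 133.
Step 2: phi(n) = 6 * 18 = 108.
Step 3: Find d such that 5 * d = 1 (mod 108).
Step 4: d = 5^(-1) mod 108 = 65.
Verification: 5 * 65 = 325 = 3 * 108 + 1.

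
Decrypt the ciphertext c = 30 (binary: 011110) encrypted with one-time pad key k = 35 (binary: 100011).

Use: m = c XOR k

Step 1: XOR ciphertext with key:
  Ciphertext: 011110
  Key:        100011
  XOR:        111101
Step 2: Plaintext = 111101 = 61 in decimal.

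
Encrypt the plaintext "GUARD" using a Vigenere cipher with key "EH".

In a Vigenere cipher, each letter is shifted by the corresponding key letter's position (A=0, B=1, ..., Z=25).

Step 1: Repeat key to match plaintext length:
  Plaintext: GUARD
  Key:       EHEHE
Step 2: Encrypt each letter:
  G(6) + E(4) = (6+4) mod 26 = 10 = K
  U(20) + H(7) = (20+7) mod 26 = 1 = B
  A(0) + E(4) = (0+4) mod 26 = 4 = E
  R(17) + H(7) = (17+7) mod 26 = 24 = Y
  D(3) + E(4) = (3+4) mod 26 = 7 = H
Ciphertext: KBEYH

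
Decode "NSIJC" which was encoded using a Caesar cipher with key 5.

Step 1: Reverse the shift by subtracting 5 from each letter position.
  N (position 13) -> position (13-5) mod 26 = 8 -> I
  S (position 18) -> position (18-5) mod 26 = 13 -> N
  I (position 8) -> position (8-5) mod 26 = 3 -> D
  J (position 9) -> position (9-5) mod 26 = 4 -> E
  C (position 2) -> position (2-5) mod 26 = 23 -> X
Decrypted message: INDEX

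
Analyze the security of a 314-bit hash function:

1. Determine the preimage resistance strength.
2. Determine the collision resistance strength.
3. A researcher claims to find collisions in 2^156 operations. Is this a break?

Step 1: Preimage resistance requires brute-force of 2^314 operations.
Step 2: Collision resistance (birthday bound) = 2^(314/2) = 2^157.
Step 3: The claimed attack costs 2^156 operations.
Step 4: Since 2^156 < 2^157, the claimed attack beats the generic birthday bound, so collision resistance is broken.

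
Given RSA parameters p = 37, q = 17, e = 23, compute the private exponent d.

Step 1: n = 37 * 17 = 629.
Step 2: phi(n) = 36 * 16 = 576.
Step 3: Find d such that 23 * d = 1 (mod 576).
Step 4: d = 23^(-1) mod 576 = 551.
Verification: 23 * 551 = 12673 = 22 * 576 + 1.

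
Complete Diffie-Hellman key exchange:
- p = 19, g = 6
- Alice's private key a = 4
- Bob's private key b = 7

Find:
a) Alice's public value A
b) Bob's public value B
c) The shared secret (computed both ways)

Step 1: A = g^a mod p = 6^4 mod 19 = 4.
Step 2: B = g^b mod p = 6^7 mod 19 = 9.
Step 3: Alice computes s = B^a mod p = 9^4 mod 19 = 6.
Step 4: Bob computes s = A^b mod p = 4^7 mod 19 = 6.
Both sides agree: shared secret = 6.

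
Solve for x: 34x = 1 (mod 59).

Step 1: We need x such that 34 * x = 1 (mod 59).
Step 2: Using the extended Euclidean algorithm or trial:
  34 * 33 = 1122 = 19 * 59 + 1.
Step 3: Since 1122 mod 59 = 1, the inverse is x = 33.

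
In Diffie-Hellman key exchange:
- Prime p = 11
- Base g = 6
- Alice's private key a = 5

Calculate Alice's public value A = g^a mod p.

Step 1: A = g^a mod p = 6^5 mod 11.
  6^1 mod 11 = 6
  6^2 mod 11 = (6 * 6) mod 11 = 3
  6^3 mod 11 = (3 * 6) mod 11 = 7
  6^4 mod 11 = (7 * 6) mod 11 = 9
  6^5 mod 11 = (9 * 6) mod 11 = 10
Result: A = 10.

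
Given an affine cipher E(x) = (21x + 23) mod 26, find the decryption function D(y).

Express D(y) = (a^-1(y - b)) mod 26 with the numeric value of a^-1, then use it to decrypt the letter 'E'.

Step 1: Find a^-1, the modular inverse of 21 mod 26.
Step 2: We need 21 * a^-1 = 1 (mod 26).
Step 3: 21 * 5 = 105 = 4 * 26 + 1, so a^-1 = 5.
Step 4: D(y) = 5(y - 23) mod 26.
Step 5: Apply to 'E' (y = 4): D(4) = 5 * (4 - 23) mod 26 = 5 * -19 mod 26 = 9 -> 'J'.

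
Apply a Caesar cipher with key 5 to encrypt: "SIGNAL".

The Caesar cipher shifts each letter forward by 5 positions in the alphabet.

Step 1: For each letter, shift forward by 5 positions (mod 26).
  S (position 18) -> position (18+5) mod 26 = 23 -> X
  I (position 8) -> position (8+5) mod 26 = 13 -> N
  G (position 6) -> position (6+5) mod 26 = 11 -> L
  N (position 13) -> position (13+5) mod 26 = 18 -> S
  A (position 0) -> position (0+5) mod 26 = 5 -> F
  L (position 11) -> position (11+5) mod 26 = 16 -> Q
Result: XNLSFQ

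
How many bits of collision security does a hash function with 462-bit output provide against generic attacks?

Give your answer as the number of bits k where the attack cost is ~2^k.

Step 1: The hash has a 462-bit output.
Step 2: Collision resistance means it should be infeasible to find any x != y with h(x) = h(y).
By the birthday bound, a generic collision search succeeds after about sqrt(2^462) = 2^(462/2) = 2^231 evaluations.
Step 3: Security level = 231 bits.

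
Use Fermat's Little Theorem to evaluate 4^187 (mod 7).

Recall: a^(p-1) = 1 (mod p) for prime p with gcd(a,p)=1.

Step 1: Since 7 is prime, by Fermat's Little Theorem: 4^6 = 1 (mod 7).
Step 2: Reduce exponent: 187 mod 6 = 1.
Step 3: So 4^187 = 4^1 (mod 7).
Step 4: 4^1 mod 7 = 4.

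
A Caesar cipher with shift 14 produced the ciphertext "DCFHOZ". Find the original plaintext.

Step 1: Reverse the shift by subtracting 14 from each letter position.
  D (position 3) -> position (3-14) mod 26 = 15 -> P
  C (position 2) -> position (2-14) mod 26 = 14 -> O
  F (position 5) -> position (5-14) mod 26 = 17 -> R
  H (position 7) -> position (7-14) mod 26 = 19 -> T
  O (position 14) -> position (14-14) mod 26 = 0 -> A
  Z (position 25) -> position (25-14) mod 26 = 11 -> L
Decrypted message: PORTAL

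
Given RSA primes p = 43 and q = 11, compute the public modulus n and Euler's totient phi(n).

Step 1: n = p * q = 43 * 11 = 473.
Step 2: phi(n) = (p-1)(q-1) = 42 * 10 = 420.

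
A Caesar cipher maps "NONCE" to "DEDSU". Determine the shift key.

Step 1: Compare first letters: N (position 13) -> D (position 3).
Step 2: Shift = (3 - 13) mod 26 = 16.
The shift value is 16.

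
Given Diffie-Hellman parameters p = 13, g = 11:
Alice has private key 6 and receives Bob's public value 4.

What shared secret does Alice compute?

Step 1: s = B^a mod p = 4^6 mod 13.
  4^1 mod 13 = 4
  4^2 mod 13 = (4 * 4) mod 13 = 3
  4^3 mod 13 = (3 * 4) mod 13 = 12
  4^4 mod 13 = (12 * 4) mod 13 = 9
  4^5 mod 13 = (9 * 4) mod 13 = 10
  4^6 mod 13 = (10 * 4) mod 13 = 1
Result: shared secret = 1.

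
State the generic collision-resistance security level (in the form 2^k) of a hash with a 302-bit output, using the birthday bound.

Step 1: The birthday paradox gives collision probability ~50% after sqrt(2^n) = 2^(n/2) hashes.
Step 2: For 302-bit output: 2^(302/2) = 2^151.
Step 3: Approximately 2^151 hash computations needed.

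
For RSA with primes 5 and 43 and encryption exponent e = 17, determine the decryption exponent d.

Step 1: n = 5 * 43 = 215.
Step 2: phi(n) = 4 * 42 = 168.
Step 3: Find d such that 17 * d = 1 (mod 168).
Step 4: d = 17^(-1) mod 168 = 89.
Verification: 17 * 89 = 1513 = 9 * 168 + 1.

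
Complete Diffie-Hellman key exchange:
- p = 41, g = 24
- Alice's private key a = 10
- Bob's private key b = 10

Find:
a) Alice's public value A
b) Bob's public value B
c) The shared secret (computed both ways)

Step 1: A = g^a mod p = 24^10 mod 41 = 32.
Step 2: B = g^b mod p = 24^10 mod 41 = 32.
Step 3: Alice computes s = B^a mod p = 32^10 mod 41 = 40.
Step 4: Bob computes s = A^b mod p = 32^10 mod 41 = 40.
Both sides agree: shared secret = 40.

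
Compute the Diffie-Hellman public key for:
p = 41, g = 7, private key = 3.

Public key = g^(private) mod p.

Step 1: A = g^a mod p = 7^3 mod 41.
  7^1 mod 41 = 7
  7^2 mod 41 = (7 * 7) mod 41 = 8
  7^3 mod 41 = (8 * 7) mod 41 = 15
Result: A = 15.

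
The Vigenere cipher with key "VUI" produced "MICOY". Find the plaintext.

Step 1: Extend key: VUIVU
Step 2: Decrypt each letter (c - k) mod 26:
  M(12) - V(21) = (12-21) mod 26 = 17 = R
  I(8) - U(20) = (8-20) mod 26 = 14 = O
  C(2) - I(8) = (2-8) mod 26 = 20 = U
  O(14) - V(21) = (14-21) mod 26 = 19 = T
  Y(24) - U(20) = (24-20) mod 26 = 4 = E
Plaintext: ROUTE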